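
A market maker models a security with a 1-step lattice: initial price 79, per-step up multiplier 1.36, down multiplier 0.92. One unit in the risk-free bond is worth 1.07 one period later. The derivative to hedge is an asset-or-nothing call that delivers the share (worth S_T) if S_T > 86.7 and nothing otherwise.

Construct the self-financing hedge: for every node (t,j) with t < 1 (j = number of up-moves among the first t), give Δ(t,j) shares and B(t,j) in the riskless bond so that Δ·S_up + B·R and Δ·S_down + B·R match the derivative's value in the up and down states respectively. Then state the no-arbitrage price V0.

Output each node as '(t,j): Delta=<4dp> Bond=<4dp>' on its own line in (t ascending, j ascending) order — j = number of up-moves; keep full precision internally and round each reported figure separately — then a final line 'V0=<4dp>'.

(0,0): Delta=3.0909 Bond=-209.9507
V0=34.2311

Risk-neutral probability p* = (R−d)/(u−d) = (1.07−0.92)/(1.36−0.92) = 0.3409.
At expiry t=1: V(1,0)=0.0000, V(1,1)=107.4400
  t=0,j=0: stock 79.0000 → up 107.4400 (V=107.4400), down 72.6800 (V=0.0000). Price 34.2311; hedge Δ=3.0909, bond B=-209.9507.
Self-financing check: at every node Δ·S+B equals the discounted successor values.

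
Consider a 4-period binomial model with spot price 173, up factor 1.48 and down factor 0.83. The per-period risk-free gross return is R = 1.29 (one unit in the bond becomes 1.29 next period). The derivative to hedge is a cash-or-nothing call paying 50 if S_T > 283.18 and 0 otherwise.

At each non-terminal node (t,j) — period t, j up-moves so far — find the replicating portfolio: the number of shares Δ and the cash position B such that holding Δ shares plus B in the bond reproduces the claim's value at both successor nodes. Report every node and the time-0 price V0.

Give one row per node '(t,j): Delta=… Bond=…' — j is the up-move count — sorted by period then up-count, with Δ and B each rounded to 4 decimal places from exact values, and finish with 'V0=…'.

(0,0): Delta=0.0910 Bond=-3.7263
(1,0): Delta=0.1612 Bond=-14.8955
(1,1): Delta=0.0747 Bond=-0.6398
(2,0): Delta=0.0000 Bond=0.0000
(2,1): Delta=0.1986 Bond=-27.1519
(2,2): Delta=0.0460 Bond=10.0486
(3,0): Delta=0.0000 Bond=0.0000
(3,1): Delta=0.0000 Bond=0.0000
(3,2): Delta=0.2446 Bond=-49.4931
(3,3): Delta=0.0000 Bond=38.7597
V0=12.0113

No-arbitrage ⇒ martingale measure with p* = (R−d)/(u−d) = 0.7077.
Terminal values V(4,·): V(4,0)=0.0000, V(4,1)=0.0000, V(4,2)=0.0000, V(4,3)=50.0000, V(4,4)=50.0000
(3,0): S=98.9192. Δ = (V_up−V_dn)/(S_up−S_dn) = (0.0000−0.0000)/(146.4003−82.1029) = 0.0000. V = [p*·0.0000 + (1−p*)·0.0000]/1.29 = 0.0000. B = V − Δ·S = 0.0000.
(3,1): S=176.3860. Δ = (V_up−V_dn)/(S_up−S_dn) = (0.0000−0.0000)/(261.0512−146.4003) = 0.0000. V = [p*·0.0000 + (1−p*)·0.0000]/1.29 = 0.0000. B = V − Δ·S = 0.0000.
(3,2): S=314.5195. Δ = (V_up−V_dn)/(S_up−S_dn) = (50.0000−0.0000)/(465.4889−261.0512) = 0.2446. V = [p*·50.0000 + (1−p*)·0.0000]/1.29 = 27.4299. B = V − Δ·S = -49.4931.
(3,3): S=560.8300. Δ = (V_up−V_dn)/(S_up−S_dn) = (50.0000−50.0000)/(830.0284−465.4889) = 0.0000. V = [p*·50.0000 + (1−p*)·50.0000]/1.29 = 38.7597. B = V − Δ·S = 38.7597.
(2,0): S=119.1797. Δ = (V_up−V_dn)/(S_up−S_dn) = (0.0000−0.0000)/(176.3860−98.9192) = 0.0000. V = [p*·0.0000 + (1−p*)·0.0000]/1.29 = 0.0000. B = V − Δ·S = 0.0000.
(2,1): S=212.5132. Δ = (V_up−V_dn)/(S_up−S_dn) = (27.4299−0.0000)/(314.5195−176.3860) = 0.1986. V = [p*·27.4299 + (1−p*)·0.0000]/1.29 = 15.0480. B = V − Δ·S = -27.1519.
(2,2): S=378.9392. Δ = (V_up−V_dn)/(S_up−S_dn) = (38.7597−27.4299)/(560.8300−314.5195) = 0.0460. V = [p*·38.7597 + (1−p*)·27.4299]/1.29 = 27.4790. B = V − Δ·S = 10.0486.
(1,0): S=143.5900. Δ = (V_up−V_dn)/(S_up−S_dn) = (15.0480−0.0000)/(212.5132−119.1797) = 0.1612. V = [p*·15.0480 + (1−p*)·0.0000]/1.29 = 8.2553. B = V − Δ·S = -14.8955.
(1,1): S=256.0400. Δ = (V_up−V_dn)/(S_up−S_dn) = (27.4790−15.0480)/(378.9392−212.5132) = 0.0747. V = [p*·27.4790 + (1−p*)·15.0480]/1.29 = 18.4848. B = V − Δ·S = -0.6398.
(0,0): S=173.0000. Δ = (V_up−V_dn)/(S_up−S_dn) = (18.4848−8.2553)/(256.0400−143.5900) = 0.0910. V = [p*·18.4848 + (1−p*)·8.2553]/1.29 = 12.0113. B = V − Δ·S = -3.7263.
Root portfolio cost Δ·173+B reproduces V0=12.0113.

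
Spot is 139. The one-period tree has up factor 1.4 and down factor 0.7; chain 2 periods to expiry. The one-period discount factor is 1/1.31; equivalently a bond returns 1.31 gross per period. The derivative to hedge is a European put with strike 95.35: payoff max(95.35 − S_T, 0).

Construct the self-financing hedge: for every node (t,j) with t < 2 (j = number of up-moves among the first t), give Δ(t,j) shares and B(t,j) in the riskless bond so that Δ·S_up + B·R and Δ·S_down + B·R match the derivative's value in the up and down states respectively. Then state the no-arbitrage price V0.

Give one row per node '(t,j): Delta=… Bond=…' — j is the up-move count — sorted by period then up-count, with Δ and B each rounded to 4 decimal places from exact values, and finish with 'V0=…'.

(0,0): Delta=-0.0275 Bond=4.0817
(1,0): Delta=-0.3999 Bond=41.5878
(1,1): Delta=0.0000 Bond=0.0000
V0=0.2624

Since d<R<u, set p* = (R−d)/(u−d) = 0.8714; price each node as the discounted p*-expectation of its children.
Payoff layer (t=2): V(2,0)=27.2400, V(2,1)=0.0000, V(2,2)=0.0000
Node (1,0) S=97.3000: V=(p*·0.0000+(1−p*)·27.2400)/1.31=2.6735; Δ=(0.0000−27.2400)/(136.2200−68.1100)=-0.3999; B=V−Δ·S=41.5878
Node (1,1) S=194.6000: V=(p*·0.0000+(1−p*)·0.0000)/1.31=0.0000; Δ=(0.0000−0.0000)/(272.4400−136.2200)=0.0000; B=V−Δ·S=0.0000
Node (0,0) S=139.0000: V=(p*·0.0000+(1−p*)·2.6735)/1.31=0.2624; Δ=(0.0000−2.6735)/(194.6000−97.3000)=-0.0275; B=V−Δ·S=4.0817
Each (Δ,B) replicates both successor values, so the strategy is self-financing and V0 is arbitrage-free.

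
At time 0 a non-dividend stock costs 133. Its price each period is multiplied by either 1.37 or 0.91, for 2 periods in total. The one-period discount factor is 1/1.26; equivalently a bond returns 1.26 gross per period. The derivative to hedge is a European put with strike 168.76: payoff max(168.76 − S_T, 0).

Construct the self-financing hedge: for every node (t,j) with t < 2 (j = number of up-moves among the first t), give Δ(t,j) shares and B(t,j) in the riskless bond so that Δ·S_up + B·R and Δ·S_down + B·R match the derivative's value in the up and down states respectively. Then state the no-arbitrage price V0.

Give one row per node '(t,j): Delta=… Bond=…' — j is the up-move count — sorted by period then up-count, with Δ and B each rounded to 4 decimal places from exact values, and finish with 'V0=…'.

(0,0): Delta=-0.2018 Bond=29.6284
(1,0): Delta=-1.0000 Bond=133.9365
(1,1): Delta=-0.0352 Bond=6.9703
V0=2.7874

The replicating-portfolio and risk-neutral prices coincide; use p* = (1.26−0.91)/(1.37−0.91) = 0.7609 for the latter.
At expiry t=2: V(2,0)=58.6227, V(2,1)=2.9489, V(2,2)=0.0000
  t=1,j=0: stock 121.0300 → up 165.8111 (V=2.9489), down 110.1373 (V=58.6227). Price 12.9065; hedge Δ=-1.0000, bond B=133.9365.
  t=1,j=1: stock 182.2100 → up 249.6277 (V=0.0000), down 165.8111 (V=2.9489). Price 0.5597; hedge Δ=-0.0352, bond B=6.9703.
  t=0,j=0: stock 133.0000 → up 182.2100 (V=0.5597), down 121.0300 (V=12.9065). Price 2.7874; hedge Δ=-0.2018, bond B=29.6284.
Each (Δ,B) replicates both successor values, so the strategy is self-financing and V0 is arbitrage-free.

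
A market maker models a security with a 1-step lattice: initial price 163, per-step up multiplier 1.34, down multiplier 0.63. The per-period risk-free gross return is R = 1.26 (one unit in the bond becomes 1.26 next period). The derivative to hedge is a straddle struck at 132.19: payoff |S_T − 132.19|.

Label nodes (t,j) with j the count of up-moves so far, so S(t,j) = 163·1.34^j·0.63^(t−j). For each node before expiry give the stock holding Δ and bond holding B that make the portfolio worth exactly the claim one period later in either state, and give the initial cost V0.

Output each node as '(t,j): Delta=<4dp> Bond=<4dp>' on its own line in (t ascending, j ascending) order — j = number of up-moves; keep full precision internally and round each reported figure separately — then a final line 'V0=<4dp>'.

No-arbitrage ⇒ martingale measure with p* = (R−d)/(u−d) = 0.8873.
Payoff layer (t=1): V(1,0)=29.5000, V(1,1)=86.2300
(0,0): S=163.0000. Δ = (V_up−V_dn)/(S_up−S_dn) = (86.2300−29.5000)/(218.4200−102.6900) = 0.4902. V = [p*·86.2300 + (1−p*)·29.5000]/1.26 = 63.3634. B = V − Δ·S = -16.5380.
Check: Δ(0,0)·S0 + B(0,0) = 63.3634 = V0.

(0,0): Delta=0.4902 Bond=-16.5380
V0=63.3634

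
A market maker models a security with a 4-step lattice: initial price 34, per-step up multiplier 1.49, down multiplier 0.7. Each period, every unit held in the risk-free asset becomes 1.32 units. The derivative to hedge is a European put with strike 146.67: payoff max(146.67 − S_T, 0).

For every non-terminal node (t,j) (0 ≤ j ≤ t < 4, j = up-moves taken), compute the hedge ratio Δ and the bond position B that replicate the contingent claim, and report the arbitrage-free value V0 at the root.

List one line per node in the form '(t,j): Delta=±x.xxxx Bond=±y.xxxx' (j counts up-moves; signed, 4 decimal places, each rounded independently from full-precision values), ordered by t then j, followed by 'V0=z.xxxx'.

Under the risk-neutral measure, an up-move has probability p* = (R−d)/(u−d) = 0.7848 and values discount at R = 1.32.
Terminal values V(4,·): V(4,0)=138.5066, V(4,1)=129.2936, V(4,2)=109.6831, V(4,3)=67.9408, V(4,4)=0.0000
  t=3,j=0: stock 11.6620 → up 17.3764 (V=129.2936), down 8.1634 (V=138.5066). Price 99.4516; hedge Δ=-1.0000, bond B=111.1136.
  t=3,j=1: stock 24.8234 → up 36.9869 (V=109.6831), down 17.3764 (V=129.2936). Price 86.2902; hedge Δ=-1.0000, bond B=111.1136.
  t=3,j=2: stock 52.8384 → up 78.7292 (V=67.9408), down 36.9869 (V=109.6831). Price 58.2753; hedge Δ=-1.0000, bond B=111.1136.
  t=3,j=3: stock 112.4703 → up 167.5807 (V=0.0000), down 78.7292 (V=67.9408). Price 11.0759; hedge Δ=-0.7647, bond B=97.0769.
  t=2,j=0: stock 16.6600 → up 24.8234 (V=86.2902), down 11.6620 (V=99.4516). Price 67.5170; hedge Δ=-1.0000, bond B=84.1770.
  t=2,j=1: stock 35.4620 → up 52.8384 (V=58.2753), down 24.8234 (V=86.2902). Price 48.7150; hedge Δ=-1.0000, bond B=84.1770.
  t=2,j=2: stock 75.4834 → up 112.4703 (V=11.0759), down 52.8384 (V=58.2753). Price 16.0854; hedge Δ=-0.7915, bond B=75.8314.
  t=1,j=0: stock 23.8000 → up 35.4620 (V=48.7150), down 16.6600 (V=67.5170). Price 39.9705; hedge Δ=-1.0000, bond B=63.7705.
  t=1,j=1: stock 50.6600 → up 75.4834 (V=16.0854), down 35.4620 (V=48.7150). Price 17.5053; hedge Δ=-0.8153, bond B=58.8086.
  t=0,j=0: stock 34.0000 → up 50.6600 (V=17.5053), down 23.8000 (V=39.9705). Price 16.9239; hedge Δ=-0.8364, bond B=45.3608.
The time-0 hedge costs 16.9239, which is the no-arbitrage price.

(0,0): Delta=-0.8364 Bond=45.3608
(1,0): Delta=-1.0000 Bond=63.7705
(1,1): Delta=-0.8153 Bond=58.8086
(2,0): Delta=-1.0000 Bond=84.1770
(2,1): Delta=-1.0000 Bond=84.1770
(2,2): Delta=-0.7915 Bond=75.8314
(3,0): Delta=-1.0000 Bond=111.1136
(3,1): Delta=-1.0000 Bond=111.1136
(3,2): Delta=-1.0000 Bond=111.1136
(3,3): Delta=-0.7647 Bond=97.0769
V0=16.9239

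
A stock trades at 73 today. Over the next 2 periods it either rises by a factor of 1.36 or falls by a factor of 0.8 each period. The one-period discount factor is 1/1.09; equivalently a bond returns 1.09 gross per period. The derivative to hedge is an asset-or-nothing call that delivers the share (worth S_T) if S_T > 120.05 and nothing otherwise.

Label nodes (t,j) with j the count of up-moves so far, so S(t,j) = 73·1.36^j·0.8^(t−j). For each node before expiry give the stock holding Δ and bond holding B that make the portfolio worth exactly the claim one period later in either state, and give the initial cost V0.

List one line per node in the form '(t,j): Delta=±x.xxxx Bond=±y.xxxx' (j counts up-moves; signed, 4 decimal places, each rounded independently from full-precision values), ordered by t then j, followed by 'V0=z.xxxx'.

The replicating-portfolio and risk-neutral prices coincide; use p* = (1.09−0.8)/(1.36−0.8) = 0.5179 for the latter.
Payoff layer (t=2): V(2,0)=0.0000, V(2,1)=0.0000, V(2,2)=135.0208
  t=1,j=0: stock 58.4000 → up 79.4240 (V=0.0000), down 46.7200 (V=0.0000). Price 0.0000; hedge Δ=0.0000, bond B=0.0000.
  t=1,j=1: stock 99.2800 → up 135.0208 (V=135.0208), down 79.4240 (V=0.0000). Price 64.1482; hedge Δ=2.4286, bond B=-176.9604.
  t=0,j=0: stock 73.0000 → up 99.2800 (V=64.1482), down 58.4000 (V=0.0000). Price 30.4767; hedge Δ=1.5692, bond B=-84.0736.
The time-0 hedge costs 30.4767, which is the no-arbitrage price.

(0,0): Delta=1.5692 Bond=-84.0736
(1,0): Delta=0.0000 Bond=0.0000
(1,1): Delta=2.4286 Bond=-176.9604
V0=30.4767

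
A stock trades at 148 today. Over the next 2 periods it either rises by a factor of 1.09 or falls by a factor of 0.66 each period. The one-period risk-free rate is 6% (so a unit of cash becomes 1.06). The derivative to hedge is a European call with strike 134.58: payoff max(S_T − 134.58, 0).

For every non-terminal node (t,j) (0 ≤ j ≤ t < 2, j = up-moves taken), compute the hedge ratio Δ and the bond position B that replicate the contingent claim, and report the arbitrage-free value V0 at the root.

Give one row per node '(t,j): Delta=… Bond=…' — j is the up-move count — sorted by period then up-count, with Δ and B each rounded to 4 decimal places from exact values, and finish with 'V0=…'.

(0,0): Delta=0.5689 Bond=-52.4290
(1,0): Delta=0.0000 Bond=0.0000
(1,1): Delta=0.5948 Bond=-59.7429
V0=31.7752

Since d<R<u, set p* = (R−d)/(u−d) = 0.9302; price each node as the discounted p*-expectation of its children.
At expiry t=2: V(2,0)=0.0000, V(2,1)=0.0000, V(2,2)=41.2588
(1,0): S=97.6800. Δ = (V_up−V_dn)/(S_up−S_dn) = (0.0000−0.0000)/(106.4712−64.4688) = 0.0000. V = [p*·0.0000 + (1−p*)·0.0000]/1.06 = 0.0000. B = V − Δ·S = 0.0000.
(1,1): S=161.3200. Δ = (V_up−V_dn)/(S_up−S_dn) = (41.2588−0.0000)/(175.8388−106.4712) = 0.5948. V = [p*·41.2588 + (1−p*)·0.0000]/1.06 = 36.2078. B = V − Δ·S = -59.7429.
(0,0): S=148.0000. Δ = (V_up−V_dn)/(S_up−S_dn) = (36.2078−0.0000)/(161.3200−97.6800) = 0.5689. V = [p*·36.2078 + (1−p*)·0.0000]/1.06 = 31.7752. B = V − Δ·S = -52.4290.
Each (Δ,B) replicates both successor values, so the strategy is self-financing and V0 is arbitrage-free.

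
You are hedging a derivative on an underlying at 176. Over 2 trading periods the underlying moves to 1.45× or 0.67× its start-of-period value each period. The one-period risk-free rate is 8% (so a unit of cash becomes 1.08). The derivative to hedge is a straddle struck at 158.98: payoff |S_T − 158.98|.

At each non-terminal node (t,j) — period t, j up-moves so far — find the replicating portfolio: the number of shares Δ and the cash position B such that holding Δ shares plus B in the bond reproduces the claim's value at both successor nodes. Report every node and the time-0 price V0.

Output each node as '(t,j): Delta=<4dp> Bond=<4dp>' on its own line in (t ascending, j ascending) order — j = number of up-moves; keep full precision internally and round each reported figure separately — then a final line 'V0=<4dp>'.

(0,0): Delta=0.4883 Bond=-15.3765
(1,0): Delta=-0.7390 Bond=128.1090
(1,1): Delta=1.0000 Bond=-147.2037
V0=70.5565

Since d<R<u, set p* = (R−d)/(u−d) = 0.5256; price each node as the discounted p*-expectation of its children.
Terminal values V(2,·): V(2,0)=79.9736, V(2,1)=12.0040, V(2,2)=211.0600
  t=1,j=0: stock 117.9200 → up 170.9840 (V=12.0040), down 79.0064 (V=79.9736). Price 40.9685; hedge Δ=-0.7390, bond B=128.1090.
  t=1,j=1: stock 255.2000 → up 370.0400 (V=211.0600), down 170.9840 (V=12.0040). Price 107.9963; hedge Δ=1.0000, bond B=-147.2037.
  t=0,j=0: stock 176.0000 → up 255.2000 (V=107.9963), down 117.9200 (V=40.9685). Price 70.5565; hedge Δ=0.4883, bond B=-15.3765.
Self-financing check: at every node Δ·S+B equals the discounted successor values.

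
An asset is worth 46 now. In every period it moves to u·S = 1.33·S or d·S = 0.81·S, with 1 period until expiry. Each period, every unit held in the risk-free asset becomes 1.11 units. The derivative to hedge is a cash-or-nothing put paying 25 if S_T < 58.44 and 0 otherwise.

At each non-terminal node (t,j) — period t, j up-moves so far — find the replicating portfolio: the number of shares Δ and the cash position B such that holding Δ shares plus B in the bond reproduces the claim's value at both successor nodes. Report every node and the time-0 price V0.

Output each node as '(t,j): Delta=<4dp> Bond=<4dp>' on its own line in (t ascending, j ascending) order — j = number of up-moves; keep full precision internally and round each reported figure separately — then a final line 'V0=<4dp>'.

(0,0): Delta=-1.0452 Bond=57.6057
V0=9.5288

Under the risk-neutral measure, an up-move has probability p* = (R−d)/(u−d) = 0.5769 and values discount at R = 1.11.
Terminal values V(1,·): V(1,0)=25.0000, V(1,1)=0.0000
(0,0): S=46.0000. Δ = (V_up−V_dn)/(S_up−S_dn) = (0.0000−25.0000)/(61.1800−37.2600) = -1.0452. V = [p*·0.0000 + (1−p*)·25.0000]/1.11 = 9.5288. B = V − Δ·S = 57.6057.
Self-financing check: at every node Δ·S+B equals the discounted successor values.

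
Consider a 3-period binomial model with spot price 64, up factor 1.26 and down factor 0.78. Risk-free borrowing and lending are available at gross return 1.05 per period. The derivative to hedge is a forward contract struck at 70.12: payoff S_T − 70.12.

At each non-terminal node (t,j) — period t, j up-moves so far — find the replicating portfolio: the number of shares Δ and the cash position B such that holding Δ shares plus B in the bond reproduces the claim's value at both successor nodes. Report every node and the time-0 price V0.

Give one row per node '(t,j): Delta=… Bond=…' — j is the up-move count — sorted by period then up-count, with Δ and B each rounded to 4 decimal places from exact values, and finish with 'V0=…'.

Since d<R<u, set p* = (R−d)/(u−d) = 0.5625; price each node as the discounted p*-expectation of its children.
Payoff layer (t=3): V(3,0)=-39.7487, V(3,1)=-21.0586, V(3,2)=9.1330, V(3,3)=57.9041
Node (2,0) S=38.9376: V=(p*·-21.0586+(1−p*)·-39.7487)/1.05=-27.8434; Δ=(-21.0586−-39.7487)/(49.0614−30.3713)=1.0000; B=V−Δ·S=-66.7810
Node (2,1) S=62.8992: V=(p*·9.1330+(1−p*)·-21.0586)/1.05=-3.8818; Δ=(9.1330−-21.0586)/(79.2530−49.0614)=1.0000; B=V−Δ·S=-66.7810
Node (2,2) S=101.6064: V=(p*·57.9041+(1−p*)·9.1330)/1.05=34.8254; Δ=(57.9041−9.1330)/(128.0241−79.2530)=1.0000; B=V−Δ·S=-66.7810
Node (1,0) S=49.9200: V=(p*·-3.8818+(1−p*)·-27.8434)/1.05=-13.6809; Δ=(-3.8818−-27.8434)/(62.8992−38.9376)=1.0000; B=V−Δ·S=-63.6009
Node (1,1) S=80.6400: V=(p*·34.8254+(1−p*)·-3.8818)/1.05=17.0391; Δ=(34.8254−-3.8818)/(101.6064−62.8992)=1.0000; B=V−Δ·S=-63.6009
Node (0,0) S=64.0000: V=(p*·17.0391+(1−p*)·-13.6809)/1.05=3.4277; Δ=(17.0391−-13.6809)/(80.6400−49.9200)=1.0000; B=V−Δ·S=-60.5723
Root portfolio cost Δ·64+B reproduces V0=3.4277.

(0,0): Delta=1.0000 Bond=-60.5723
(1,0): Delta=1.0000 Bond=-63.6009
(1,1): Delta=1.0000 Bond=-63.6009
(2,0): Delta=1.0000 Bond=-66.7810
(2,1): Delta=1.0000 Bond=-66.7810
(2,2): Delta=1.0000 Bond=-66.7810
V0=3.4277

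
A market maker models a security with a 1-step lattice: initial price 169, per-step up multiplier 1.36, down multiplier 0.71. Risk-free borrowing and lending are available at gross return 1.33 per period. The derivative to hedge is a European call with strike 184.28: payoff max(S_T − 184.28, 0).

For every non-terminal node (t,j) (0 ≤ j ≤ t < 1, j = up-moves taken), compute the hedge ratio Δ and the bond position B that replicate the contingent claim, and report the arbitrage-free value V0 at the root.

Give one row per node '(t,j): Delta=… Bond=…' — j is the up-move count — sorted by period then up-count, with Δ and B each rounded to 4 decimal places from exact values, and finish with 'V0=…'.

No-arbitrage ⇒ martingale measure with p* = (R−d)/(u−d) = 0.9538.
Terminal payoffs: V(1,0)=0.0000, V(1,1)=45.5600
Node (0,0) S=169.0000: V=(p*·45.5600+(1−p*)·0.0000)/1.33=32.6746; Δ=(45.5600−0.0000)/(229.8400−119.9900)=0.4147; B=V−Δ·S=-37.4177
Root portfolio cost Δ·169+B reproduces V0=32.6746.

(0,0): Delta=0.4147 Bond=-37.4177
V0=32.6746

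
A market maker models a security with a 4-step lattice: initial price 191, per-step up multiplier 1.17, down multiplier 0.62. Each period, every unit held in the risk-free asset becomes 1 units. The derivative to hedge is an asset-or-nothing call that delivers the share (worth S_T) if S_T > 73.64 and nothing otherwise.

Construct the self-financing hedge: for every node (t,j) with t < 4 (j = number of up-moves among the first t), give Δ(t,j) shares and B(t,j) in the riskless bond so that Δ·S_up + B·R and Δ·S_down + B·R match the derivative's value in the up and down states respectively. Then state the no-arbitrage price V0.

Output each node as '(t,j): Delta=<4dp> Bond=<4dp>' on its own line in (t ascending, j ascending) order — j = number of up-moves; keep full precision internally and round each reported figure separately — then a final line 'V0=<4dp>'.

(0,0): Delta=1.0934 Bond=-22.4353
(1,0): Delta=1.3125 Bond=-48.3899
(1,1): Delta=1.0414 Bond=-10.8241
(2,0): Delta=1.7196 Bond=-78.2778
(2,1): Delta=1.2160 Bond=-35.0190
(2,2): Delta=1.0000 Bond=0.0000
(3,0): Delta=0.0000 Bond=0.0000
(3,1): Delta=2.1273 Bond=-113.2968
(3,2): Delta=1.0000 Bond=0.0000
(3,3): Delta=1.0000 Bond=0.0000
V0=186.3960

The replicating-portfolio and risk-neutral prices coincide; use p* = (1−0.62)/(1.17−0.62) = 0.6909 for the latter.
Terminal values V(4,·): V(4,0)=0.0000, V(4,1)=0.0000, V(4,2)=100.5052, V(4,3)=189.6630, V(4,4)=357.9125
  t=3,j=0: stock 45.5206 → up 53.2592 (V=0.0000), down 28.2228 (V=0.0000). Price 0.0000; hedge Δ=0.0000, bond B=0.0000.
  t=3,j=1: stock 85.9019 → up 100.5052 (V=100.5052), down 53.2592 (V=0.0000). Price 69.4399; hedge Δ=2.1273, bond B=-113.2968.
  t=3,j=2: stock 162.1051 → up 189.6630 (V=189.6630), down 100.5052 (V=100.5052). Price 162.1051; hedge Δ=1.0000, bond B=0.0000.
  t=3,j=3: stock 305.9081 → up 357.9125 (V=357.9125), down 189.6630 (V=189.6630). Price 305.9081; hedge Δ=1.0000, bond B=0.0000.
  t=2,j=0: stock 73.4204 → up 85.9019 (V=69.4399), down 45.5206 (V=0.0000). Price 47.9767; hedge Δ=1.7196, bond B=-78.2778.
  t=2,j=1: stock 138.5514 → up 162.1051 (V=162.1051), down 85.9019 (V=69.4399). Price 133.4632; hedge Δ=1.2160, bond B=-35.0190.
  t=2,j=2: stock 261.4599 → up 305.9081 (V=305.9081), down 162.1051 (V=162.1051). Price 261.4599; hedge Δ=1.0000, bond B=0.0000.
  t=1,j=0: stock 118.4200 → up 138.5514 (V=133.4632), down 73.4204 (V=47.9767). Price 107.0401; hedge Δ=1.3125, bond B=-48.3899.
  t=1,j=1: stock 223.4700 → up 261.4599 (V=261.4599), down 138.5514 (V=133.4632). Price 221.8973; hedge Δ=1.0414, bond B=-10.8241.
  t=0,j=0: stock 191.0000 → up 223.4700 (V=221.8973), down 118.4200 (V=107.0401). Price 186.3960; hedge Δ=1.0934, bond B=-22.4353.
Each (Δ,B) replicates both successor values, so the strategy is self-financing and V0 is arbitrage-free.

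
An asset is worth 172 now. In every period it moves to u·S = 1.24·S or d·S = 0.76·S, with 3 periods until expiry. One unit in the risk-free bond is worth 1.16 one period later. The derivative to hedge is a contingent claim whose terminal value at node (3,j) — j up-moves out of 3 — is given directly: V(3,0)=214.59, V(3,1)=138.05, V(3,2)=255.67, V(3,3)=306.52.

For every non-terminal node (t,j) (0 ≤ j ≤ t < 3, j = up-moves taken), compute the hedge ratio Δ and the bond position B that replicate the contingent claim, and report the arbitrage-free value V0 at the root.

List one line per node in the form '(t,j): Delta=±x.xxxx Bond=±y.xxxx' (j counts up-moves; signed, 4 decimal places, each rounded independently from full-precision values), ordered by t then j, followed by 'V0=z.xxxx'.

(0,0): Delta=0.5928 Bond=75.3289
(1,0): Delta=1.1714 Bond=11.7506
(1,1): Delta=0.5219 Bond=102.5077
(2,0): Delta=-1.6051 Bond=289.4641
(2,1): Delta=1.5117 Bond=-41.5359
(2,2): Delta=0.4006 Bond=150.9978
V0=177.2949

The replicating-portfolio and risk-neutral prices coincide; use p* = (1.16−0.76)/(1.24−0.76) = 0.8333 for the latter.
Terminal payoffs: V(3,0)=214.5900, V(3,1)=138.0500, V(3,2)=255.6700, V(3,3)=306.5200
  t=2,j=0: stock 99.3472 → up 123.1905 (V=138.0500), down 75.5039 (V=214.5900). Price 130.0057; hedge Δ=-1.6051, bond B=289.4641.
  t=2,j=1: stock 162.0928 → up 200.9951 (V=255.6700), down 123.1905 (V=138.0500). Price 203.5057; hedge Δ=1.5117, bond B=-41.5359.
  t=2,j=2: stock 264.4672 → up 327.9393 (V=306.5200), down 200.9951 (V=255.6700). Price 256.9353; hedge Δ=0.4006, bond B=150.9978.
  t=1,j=0: stock 130.7200 → up 162.0928 (V=203.5057), down 99.3472 (V=130.0057). Price 164.8756; hedge Δ=1.1714, bond B=11.7506.
  t=1,j=1: stock 213.2800 → up 264.4672 (V=256.9353), down 162.0928 (V=203.5057). Price 213.8193; hedge Δ=0.5219, bond B=102.5077.
  t=0,j=0: stock 172.0000 → up 213.2800 (V=213.8193), down 130.7200 (V=164.8756). Price 177.2949; hedge Δ=0.5928, bond B=75.3289.
Root portfolio cost Δ·172+B reproduces V0=177.2949.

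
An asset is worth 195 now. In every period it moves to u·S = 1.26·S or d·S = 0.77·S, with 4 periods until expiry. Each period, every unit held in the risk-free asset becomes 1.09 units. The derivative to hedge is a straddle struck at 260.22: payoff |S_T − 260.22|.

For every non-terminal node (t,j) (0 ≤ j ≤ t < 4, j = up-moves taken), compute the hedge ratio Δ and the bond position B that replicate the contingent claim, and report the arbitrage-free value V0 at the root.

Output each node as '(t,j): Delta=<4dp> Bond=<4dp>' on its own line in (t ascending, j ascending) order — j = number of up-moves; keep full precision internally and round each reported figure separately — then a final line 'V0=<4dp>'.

(0,0): Delta=0.1484 Bond=41.9889
(1,0): Delta=-0.6083 Bond=159.3951
(1,1): Delta=0.3941 Bond=-14.5966
(2,0): Delta=-1.0000 Bond=219.0220
(2,1): Delta=-0.4812 Bond=149.6850
(2,2): Delta=0.6783 Bond=-103.8828
(3,0): Delta=-1.0000 Bond=238.7339
(3,1): Delta=-1.0000 Bond=238.7339
(3,2): Delta=-0.3128 Bond=123.0063
(3,3): Delta=1.0000 Bond=-238.7339
V0=70.9293

No-arbitrage ⇒ martingale measure with p* = (R−d)/(u−d) = 0.6531.
Payoff layer (t=4): V(4,0)=191.6716, V(4,1)=148.0498, V(4,2)=76.6688, V(4,3)=40.1365, V(4,4)=231.2724
(3,0): S=89.0239. Δ = (V_up−V_dn)/(S_up−S_dn) = (148.0498−191.6716)/(112.1702−68.5484) = -1.0000. V = [p*·148.0498 + (1−p*)·191.6716]/1.09 = 149.7100. B = V − Δ·S = 238.7339.
(3,1): S=145.6755. Δ = (V_up−V_dn)/(S_up−S_dn) = (76.6688−148.0498)/(183.5512−112.1702) = -1.0000. V = [p*·76.6688 + (1−p*)·148.0498]/1.09 = 93.0584. B = V − Δ·S = 238.7339.
(3,2): S=238.3781. Δ = (V_up−V_dn)/(S_up−S_dn) = (40.1365−76.6688)/(300.3565−183.5512) = -0.3128. V = [p*·40.1365 + (1−p*)·76.6688]/1.09 = 48.4504. B = V − Δ·S = 123.0063.
(3,3): S=390.0733. Δ = (V_up−V_dn)/(S_up−S_dn) = (231.2724−40.1365)/(491.4924−300.3565) = 1.0000. V = [p*·231.2724 + (1−p*)·40.1365]/1.09 = 151.3394. B = V − Δ·S = -238.7339.
(2,0): S=115.6155. Δ = (V_up−V_dn)/(S_up−S_dn) = (93.0584−149.7100)/(145.6755−89.0239) = -1.0000. V = [p*·93.0584 + (1−p*)·149.7100]/1.09 = 103.4065. B = V − Δ·S = 219.0220.
(2,1): S=189.1890. Δ = (V_up−V_dn)/(S_up−S_dn) = (48.4504−93.0584)/(238.3781−145.6755) = -0.4812. V = [p*·48.4504 + (1−p*)·93.0584]/1.09 = 58.6483. B = V − Δ·S = 149.6850.
(2,2): S=309.5820. Δ = (V_up−V_dn)/(S_up−S_dn) = (151.3394−48.4504)/(390.0733−238.3781) = 0.6783. V = [p*·151.3394 + (1−p*)·48.4504]/1.09 = 106.0947. B = V − Δ·S = -103.8828.
(1,0): S=150.1500. Δ = (V_up−V_dn)/(S_up−S_dn) = (58.6483−103.4065)/(189.1890−115.6155) = -0.6083. V = [p*·58.6483 + (1−p*)·103.4065]/1.09 = 68.0520. B = V − Δ·S = 159.3951.
(1,1): S=245.7000. Δ = (V_up−V_dn)/(S_up−S_dn) = (106.0947−58.6483)/(309.5820−189.1890) = 0.3941. V = [p*·106.0947 + (1−p*)·58.6483]/1.09 = 82.2328. B = V − Δ·S = -14.5966.
(0,0): S=195.0000. Δ = (V_up−V_dn)/(S_up−S_dn) = (82.2328−68.0520)/(245.7000−150.1500) = 0.1484. V = [p*·82.2328 + (1−p*)·68.0520]/1.09 = 70.9293. B = V − Δ·S = 41.9889.
Each (Δ,B) replicates both successor values, so the strategy is self-financing and V0 is arbitrage-free.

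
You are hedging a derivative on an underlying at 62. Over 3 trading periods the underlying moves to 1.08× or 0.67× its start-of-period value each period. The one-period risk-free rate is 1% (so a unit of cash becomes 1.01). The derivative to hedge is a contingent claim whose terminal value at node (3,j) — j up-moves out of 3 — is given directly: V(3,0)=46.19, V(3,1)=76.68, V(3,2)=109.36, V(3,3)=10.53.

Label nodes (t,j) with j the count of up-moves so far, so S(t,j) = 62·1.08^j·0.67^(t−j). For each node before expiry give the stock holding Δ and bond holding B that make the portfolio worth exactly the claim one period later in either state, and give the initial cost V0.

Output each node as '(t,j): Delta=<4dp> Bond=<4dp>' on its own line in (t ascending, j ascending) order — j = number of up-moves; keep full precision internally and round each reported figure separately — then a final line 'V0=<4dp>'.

(0,0): Delta=-2.2298 Bond=187.0846
(1,0): Delta=1.8781 Bond=18.3134
(1,1): Delta=-2.7545 Bond=224.0876
(2,0): Delta=2.6720 Bond=-3.5991
(2,1): Delta=1.7767 Bond=23.0456
(2,2): Delta=-3.3332 Bond=268.1809
V0=48.8356

No-arbitrage ⇒ martingale measure with p* = (R−d)/(u−d) = 0.8293.
At expiry t=3: V(3,0)=46.1900, V(3,1)=76.6800, V(3,2)=109.3600, V(3,3)=10.5300
  t=2,j=0: stock 27.8318 → up 30.0583 (V=76.6800), down 18.6473 (V=46.1900). Price 70.7667; hedge Δ=2.6720, bond B=-3.5991.
  t=2,j=1: stock 44.8632 → up 48.4523 (V=109.3600), down 30.0583 (V=76.6800). Price 102.7530; hedge Δ=1.7767, bond B=23.0456.
  t=2,j=2: stock 72.3168 → up 78.1021 (V=10.5300), down 48.4523 (V=109.3600). Price 27.1321; hedge Δ=-3.3332, bond B=268.1809.
  t=1,j=0: stock 41.5400 → up 44.8632 (V=102.7530), down 27.8318 (V=70.7667). Price 96.3286; hedge Δ=1.8781, bond B=18.3134.
  t=1,j=1: stock 66.9600 → up 72.3168 (V=27.1321), down 44.8632 (V=102.7530). Price 39.6465; hedge Δ=-2.7545, bond B=224.0876.
  t=0,j=0: stock 62.0000 → up 66.9600 (V=39.6465), down 41.5400 (V=96.3286). Price 48.8356; hedge Δ=-2.2298, bond B=187.0846.
Check: Δ(0,0)·S0 + B(0,0) = 48.8356 = V0.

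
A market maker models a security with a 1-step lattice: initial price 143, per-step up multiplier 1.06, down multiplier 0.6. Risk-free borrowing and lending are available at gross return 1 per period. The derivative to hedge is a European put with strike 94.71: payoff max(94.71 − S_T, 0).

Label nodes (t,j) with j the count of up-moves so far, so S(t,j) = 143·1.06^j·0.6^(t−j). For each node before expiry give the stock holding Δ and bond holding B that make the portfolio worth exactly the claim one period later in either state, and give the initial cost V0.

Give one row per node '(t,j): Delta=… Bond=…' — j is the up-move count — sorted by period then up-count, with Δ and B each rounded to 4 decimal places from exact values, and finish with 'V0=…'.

(0,0): Delta=-0.1355 Bond=20.5317
V0=1.1622

The replicating-portfolio and risk-neutral prices coincide; use p* = (1−0.6)/(1.06−0.6) = 0.8696 for the latter.
Terminal values V(1,·): V(1,0)=8.9100, V(1,1)=0.0000
  t=0,j=0: stock 143.0000 → up 151.5800 (V=0.0000), down 85.8000 (V=8.9100). Price 1.1622; hedge Δ=-0.1355, bond B=20.5317.
Each (Δ,B) replicates both successor values, so the strategy is self-financing and V0 is arbitrage-free.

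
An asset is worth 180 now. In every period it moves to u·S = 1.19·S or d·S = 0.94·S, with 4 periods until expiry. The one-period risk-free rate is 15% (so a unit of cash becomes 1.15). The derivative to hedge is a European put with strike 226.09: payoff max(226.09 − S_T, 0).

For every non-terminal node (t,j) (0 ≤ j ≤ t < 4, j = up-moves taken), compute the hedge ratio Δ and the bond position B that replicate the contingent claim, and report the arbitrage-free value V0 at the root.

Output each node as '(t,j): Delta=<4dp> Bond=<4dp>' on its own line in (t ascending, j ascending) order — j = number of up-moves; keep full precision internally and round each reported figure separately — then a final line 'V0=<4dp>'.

(0,0): Delta=-0.0511 Bond=9.6635
(1,0): Delta=-0.2553 Bond=45.6688
(1,1): Delta=-0.0204 Bond=4.5309
(2,0): Delta=-1.0000 Bond=170.9565
(2,1): Delta=-0.1433 Bond=29.9596
(2,2): Delta=-0.0019 Bond=0.4965
(3,0): Delta=-1.0000 Bond=196.6000
(3,1): Delta=-1.0000 Bond=196.6000
(3,2): Delta=-0.0144 Bond=3.5685
(3,3): Delta=0.0000 Bond=0.0000
V0=0.4646

The replicating-portfolio and risk-neutral prices coincide; use p* = (1.15−0.94)/(1.19−0.94) = 0.8400 for the latter.
At expiry t=4: V(4,0)=85.5552, V(4,1)=48.1789, V(4,2)=0.8621, V(4,3)=0.0000, V(4,4)=0.0000
  t=3,j=0: stock 149.5051 → up 177.9111 (V=48.1789), down 140.5348 (V=85.5552). Price 47.0949; hedge Δ=-1.0000, bond B=196.6000.
  t=3,j=1: stock 189.2671 → up 225.2279 (V=0.8621), down 177.9111 (V=48.1789). Price 7.3329; hedge Δ=-1.0000, bond B=196.6000.
  t=3,j=2: stock 239.6041 → up 285.1289 (V=0.0000), down 225.2279 (V=0.8621). Price 0.1199; hedge Δ=-0.0144, bond B=3.5685.
  t=3,j=3: stock 303.3286 → up 360.9611 (V=0.0000), down 285.1289 (V=0.0000). Price 0.0000; hedge Δ=0.0000, bond B=0.0000.
  t=2,j=0: stock 159.0480 → up 189.2671 (V=7.3329), down 149.5051 (V=47.0949). Price 11.9085; hedge Δ=-1.0000, bond B=170.9565.
  t=2,j=1: stock 201.3480 → up 239.6041 (V=0.1199), down 189.2671 (V=7.3329). Price 1.1078; hedge Δ=-0.1433, bond B=29.9596.
  t=2,j=2: stock 254.8980 → up 303.3286 (V=0.0000), down 239.6041 (V=0.1199). Price 0.0167; hedge Δ=-0.0019, bond B=0.4965.
  t=1,j=0: stock 169.2000 → up 201.3480 (V=1.1078), down 159.0480 (V=11.9085). Price 2.4660; hedge Δ=-0.2553, bond B=45.6688.
  t=1,j=1: stock 214.2000 → up 254.8980 (V=0.0167), down 201.3480 (V=1.1078). Price 0.1663; hedge Δ=-0.0204, bond B=4.5309.
  t=0,j=0: stock 180.0000 → up 214.2000 (V=0.1663), down 169.2000 (V=2.4660). Price 0.4646; hedge Δ=-0.0511, bond B=9.6635.
The time-0 hedge costs 0.4646, which is the no-arbitrage price.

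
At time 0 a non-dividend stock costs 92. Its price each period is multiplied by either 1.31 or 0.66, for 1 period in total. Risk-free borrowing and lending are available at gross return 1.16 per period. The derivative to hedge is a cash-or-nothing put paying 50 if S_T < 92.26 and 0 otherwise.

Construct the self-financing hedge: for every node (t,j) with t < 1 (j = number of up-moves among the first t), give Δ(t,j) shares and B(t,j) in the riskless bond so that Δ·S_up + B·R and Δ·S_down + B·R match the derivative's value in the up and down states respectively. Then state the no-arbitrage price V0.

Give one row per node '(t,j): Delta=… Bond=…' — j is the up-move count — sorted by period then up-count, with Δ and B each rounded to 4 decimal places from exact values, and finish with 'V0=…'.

No-arbitrage ⇒ martingale measure with p* = (R−d)/(u−d) = 0.7692.
Payoff layer (t=1): V(1,0)=50.0000, V(1,1)=0.0000
Node (0,0) S=92.0000: V=(p*·0.0000+(1−p*)·50.0000)/1.16=9.9469; Δ=(0.0000−50.0000)/(120.5200−60.7200)=-0.8361; B=V−Δ·S=86.8700
The time-0 hedge costs 9.9469, which is the no-arbitrage price.

(0,0): Delta=-0.8361 Bond=86.8700
V0=9.9469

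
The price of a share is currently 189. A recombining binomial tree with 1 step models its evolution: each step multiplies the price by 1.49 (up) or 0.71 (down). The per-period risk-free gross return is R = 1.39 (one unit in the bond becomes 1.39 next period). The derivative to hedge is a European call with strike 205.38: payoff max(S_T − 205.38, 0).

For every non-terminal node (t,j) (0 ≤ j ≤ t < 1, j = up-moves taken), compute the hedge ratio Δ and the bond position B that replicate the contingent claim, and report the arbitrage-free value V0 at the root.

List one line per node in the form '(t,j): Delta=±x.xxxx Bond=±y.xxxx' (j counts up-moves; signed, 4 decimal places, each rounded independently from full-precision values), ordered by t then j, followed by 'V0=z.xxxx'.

Since d<R<u, set p* = (R−d)/(u−d) = 0.8718; price each node as the discounted p*-expectation of its children.
Terminal payoffs: V(1,0)=0.0000, V(1,1)=76.2300
(0,0): S=189.0000. Δ = (V_up−V_dn)/(S_up−S_dn) = (76.2300−0.0000)/(281.6100−134.1900) = 0.5171. V = [p*·76.2300 + (1−p*)·0.0000]/1.39 = 47.8107. B = V − Δ·S = -49.9200.
Root portfolio cost Δ·189+B reproduces V0=47.8107.

(0,0): Delta=0.5171 Bond=-49.9200
V0=47.8107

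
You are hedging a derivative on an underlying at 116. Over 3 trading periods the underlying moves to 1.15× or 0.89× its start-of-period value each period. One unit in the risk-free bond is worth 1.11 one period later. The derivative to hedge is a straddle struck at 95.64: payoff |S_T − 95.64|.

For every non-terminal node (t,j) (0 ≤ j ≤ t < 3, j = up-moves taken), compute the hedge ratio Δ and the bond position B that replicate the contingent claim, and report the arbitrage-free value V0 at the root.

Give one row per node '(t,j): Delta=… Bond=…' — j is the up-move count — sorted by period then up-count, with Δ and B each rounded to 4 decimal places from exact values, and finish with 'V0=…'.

No-arbitrage ⇒ martingale measure with p* = (R−d)/(u−d) = 0.8462.
Terminal payoffs: V(3,0)=13.8636, V(3,1)=10.0261, V(3,2)=40.8949, V(3,3)=80.7815
  t=2,j=0: stock 91.8836 → up 105.6661 (V=10.0261), down 81.7764 (V=13.8636). Price 9.5644; hedge Δ=-0.1606, bond B=24.3239.
  t=2,j=1: stock 118.7260 → up 136.5349 (V=40.8949), down 105.6661 (V=10.0261). Price 32.5638; hedge Δ=1.0000, bond B=-86.1622.
  t=2,j=2: stock 153.4100 → up 176.4215 (V=80.7815), down 136.5349 (V=40.8949). Price 67.2478; hedge Δ=1.0000, bond B=-86.1622.
  t=1,j=0: stock 103.2400 → up 118.7260 (V=32.5638), down 91.8836 (V=9.5644). Price 26.1491; hedge Δ=0.8568, bond B=-62.3102.
  t=1,j=1: stock 133.4000 → up 153.4100 (V=67.2478), down 118.7260 (V=32.5638). Price 55.7764; hedge Δ=1.0000, bond B=-77.6236.
  t=0,j=0: stock 116.0000 → up 133.4000 (V=55.7764), down 103.2400 (V=26.1491). Price 46.1427; hedge Δ=0.9823, bond B=-67.8087.
Self-financing check: at every node Δ·S+B equals the discounted successor values.

(0,0): Delta=0.9823 Bond=-67.8087
(1,0): Delta=0.8568 Bond=-62.3102
(1,1): Delta=1.0000 Bond=-77.6236
(2,0): Delta=-0.1606 Bond=24.3239
(2,1): Delta=1.0000 Bond=-86.1622
(2,2): Delta=1.0000 Bond=-86.1622
V0=46.1427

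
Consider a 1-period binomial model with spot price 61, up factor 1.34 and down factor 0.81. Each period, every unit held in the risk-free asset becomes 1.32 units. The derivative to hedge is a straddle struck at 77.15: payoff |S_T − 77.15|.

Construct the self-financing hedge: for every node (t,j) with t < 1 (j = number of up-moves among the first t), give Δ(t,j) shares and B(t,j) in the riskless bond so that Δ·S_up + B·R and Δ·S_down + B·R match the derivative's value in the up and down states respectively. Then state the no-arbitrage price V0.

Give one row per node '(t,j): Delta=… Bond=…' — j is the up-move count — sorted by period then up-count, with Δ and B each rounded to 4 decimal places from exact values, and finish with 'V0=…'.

Since d<R<u, set p* = (R−d)/(u−d) = 0.9623; price each node as the discounted p*-expectation of its children.
Terminal values V(1,·): V(1,0)=27.7400, V(1,1)=4.5900
Node (0,0) S=61.0000: V=(p*·4.5900+(1−p*)·27.7400)/1.32=4.1391; Δ=(4.5900−27.7400)/(81.7400−49.4100)=-0.7161; B=V−Δ·S=47.8183
The time-0 hedge costs 4.1391, which is the no-arbitrage price.

(0,0): Delta=-0.7161 Bond=47.8183
V0=4.1391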